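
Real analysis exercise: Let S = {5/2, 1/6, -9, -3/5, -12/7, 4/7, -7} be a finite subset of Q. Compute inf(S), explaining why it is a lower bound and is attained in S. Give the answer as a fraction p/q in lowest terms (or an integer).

S is finite, so inf(S) = min(S).
Sorted increasing:
-9, -7, -12/7, -3/5, 1/6, 4/7, 5/2
The extremum is -9.
For every x in S, x >= -9. And -9 is in S, so it is attained.
Therefore inf(S) = -9.

-9


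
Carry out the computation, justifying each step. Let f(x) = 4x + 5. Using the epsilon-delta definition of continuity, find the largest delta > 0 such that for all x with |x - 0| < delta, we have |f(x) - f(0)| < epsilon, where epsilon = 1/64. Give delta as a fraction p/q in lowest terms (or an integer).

We compute f(0) = 4*(0) + 5 = 5.
|f(x) - f(0)| = |4x + 5 - (5)| = |4(x - 0)| = 4|x - 0|.
We need 4|x - 0| < 1/64, i.e. |x - 0| < 1/64 / 4 = 1/256.
So any delta <= 1/256 works. Conversely, if delta > 1/256, then x = 0 + 1/256 satisfies |x - 0| = 1/256 < delta but |f(x) - f(0)| = 4 * 1/256 = 1/64, which is not < 1/64; so no larger delta works.
Hence the largest such delta is 1/256.

1/256


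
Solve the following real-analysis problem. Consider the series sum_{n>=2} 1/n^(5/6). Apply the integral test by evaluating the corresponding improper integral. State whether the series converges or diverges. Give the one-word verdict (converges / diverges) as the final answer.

Let f(x) = x^(-5/6). Then f is positive, continuous, and decreasing on [2, infinity), so the integral test applies.
Compute the improper integral int_{2}^infinity f(x) dx:
  antiderivative F(x) = 6*x^(1/6).
  As x -> infinity, F(x) -> infinity (since p = 5/6 < 1).
  So the integral diverges. By the integral test, the series diverges.

diverges


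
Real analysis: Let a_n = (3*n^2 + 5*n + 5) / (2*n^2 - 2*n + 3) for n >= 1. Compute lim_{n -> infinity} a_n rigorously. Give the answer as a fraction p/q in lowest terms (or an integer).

Divide numerator and denominator by n^2, the highest power:
numerator / n^2 = 3 + 5/n + 5/n^2
denominator / n^2 = 2 - 2/n + 3/n^2
As n -> infinity, all terms of the form c/n^k (k >= 1) tend to 0.
So numerator / n^2 -> 3 and denominator / n^2 -> 2.
Therefore lim a_n = 3/2.

3/2


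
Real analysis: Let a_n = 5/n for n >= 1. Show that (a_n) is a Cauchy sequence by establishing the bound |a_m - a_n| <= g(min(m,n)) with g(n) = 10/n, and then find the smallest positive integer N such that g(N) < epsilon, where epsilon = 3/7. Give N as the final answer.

For any m, n >= 1, by the triangle inequality:
|a_m - a_n| = |5/m - 5/n| <= 5*1/m + 5*1/n <= 10/min(m,n).
So g(n) = 10/n bounds the Cauchy difference. Since g(n) -> 0, (a_n) is Cauchy.
Now solve g(N) < 3/7: 10/N < 3/7 <=> N > 10 / (3/7) = 70/3.
The smallest integer strictly greater than 70/3 is N = 24.
Check: g(24) = 10/24 = 5/12 < 3/7; g(23) = 10/23 >= 3/7. So N = 24.

24


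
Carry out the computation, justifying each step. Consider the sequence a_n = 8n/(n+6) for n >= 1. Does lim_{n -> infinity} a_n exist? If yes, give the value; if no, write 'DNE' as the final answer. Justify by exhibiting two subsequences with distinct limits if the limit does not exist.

Examine the behaviour of a_n along subsequences.
Even-n subsequence a_{2k} = 8(2k)/(2k+6) -> 8. Odd-n subsequence a_{2k+1} = 8(2k+1)/(2k+7) -> 8. Both tend to 8, which suggests the limit is 8; verify directly.
|a_n - 8| = |8n - 8(n+6)| / (n+6) = 48/(n+6) < 48/n for every n >= 1.
Given epsilon > 0, choose a positive integer N > 48/epsilon. Then for all n >= N, |a_n - 8| < 48/n <= 48/N < epsilon.
So by the definition of the limit, lim a_n exists and equals 8.

8


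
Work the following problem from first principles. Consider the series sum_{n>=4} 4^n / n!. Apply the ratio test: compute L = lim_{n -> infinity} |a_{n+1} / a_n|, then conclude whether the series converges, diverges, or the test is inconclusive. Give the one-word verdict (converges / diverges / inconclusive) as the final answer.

Let a_n denote the general term. Form the ratio a_{n+1}/a_n and simplify:
a_{n+1}/a_n = 4/(n + 1)
Take the limit as n -> infinity: L = 0.
Since L = 0 < 1, the ratio test implies the series converges.

converges


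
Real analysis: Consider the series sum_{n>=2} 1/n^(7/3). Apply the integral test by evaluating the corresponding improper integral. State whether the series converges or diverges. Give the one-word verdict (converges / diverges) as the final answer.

Let f(x) = x^(-7/3). Then f is positive, continuous, and decreasing on [2, infinity), so the integral test applies.
Compute the improper integral int_{2}^infinity f(x) dx:
  antiderivative F(x) = -3/(4*x^(4/3)).
  As x -> infinity, F(x) -> 0 (since p = 7/3 > 1).
  So int = F(infinity) - F(2) = 0 - (-3*2^(2/3)/16) = 3*2^(2/3)/16.
  Finite, so by the integral test, the series converges.

converges


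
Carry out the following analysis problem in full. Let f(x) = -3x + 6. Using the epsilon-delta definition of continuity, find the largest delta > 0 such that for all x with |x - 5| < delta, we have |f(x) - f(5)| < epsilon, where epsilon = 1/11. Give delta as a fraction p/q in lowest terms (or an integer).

We compute f(5) = -3*(5) + 6 = -9.
|f(x) - f(5)| = |-3x + 6 - (-9)| = |-3(x - 5)| = 3|x - 5|.
We need 3|x - 5| < 1/11, i.e. |x - 5| < 1/11 / 3 = 1/33.
So any delta <= 1/33 works. Conversely, if delta > 1/33, then x = 5 + 1/33 satisfies |x - 5| = 1/33 < delta but |f(x) - f(5)| = 3 * 1/33 = 1/11, which is not < 1/11; so no larger delta works.
Hence the largest such delta is 1/33.

1/33


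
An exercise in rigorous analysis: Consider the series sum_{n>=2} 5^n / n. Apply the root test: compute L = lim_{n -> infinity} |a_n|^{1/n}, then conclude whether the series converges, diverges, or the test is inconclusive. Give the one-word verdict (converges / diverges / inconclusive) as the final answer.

Let a_n denote the general term. Form |a_n|^(1/n) and simplify:
|a_n|^(1/n) = 5/n^(1/n)
Take the limit as n -> infinity: L = 5.
Since L = 5 > 1, the root test implies divergence.

diverges


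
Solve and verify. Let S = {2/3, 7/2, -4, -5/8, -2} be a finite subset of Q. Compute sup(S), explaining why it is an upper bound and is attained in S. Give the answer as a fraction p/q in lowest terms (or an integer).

S is finite, so sup(S) = max(S).
Sorted decreasing:
7/2, 2/3, -5/8, -2, -4
The extremum is 7/2.
For every x in S, x <= 7/2. And 7/2 is in S, so it is attained.
Therefore sup(S) = 7/2.

7/2


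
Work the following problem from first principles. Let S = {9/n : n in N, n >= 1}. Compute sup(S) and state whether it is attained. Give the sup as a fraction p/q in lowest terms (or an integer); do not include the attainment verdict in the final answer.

Analysis:
- Values: 9, 9/2, 3, 9/4, ... strictly decreasing.
- The maximum is 9 (n=1); sup = 9 (attained).
- The set is bounded below by 0; 9/n -> 0 so 0 is the greatest lower bound.
- 0 is not in the set, so inf = 0 is not attained.
Conclusion: sup(S) = 9, attained in S.

9


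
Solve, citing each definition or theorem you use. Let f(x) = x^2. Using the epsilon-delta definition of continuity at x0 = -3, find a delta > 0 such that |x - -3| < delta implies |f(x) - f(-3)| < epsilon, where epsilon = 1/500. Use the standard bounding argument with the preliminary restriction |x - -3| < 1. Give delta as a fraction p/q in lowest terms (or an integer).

Factor: |x^2 - (-3)^2| = |x - -3| * |x + -3|.
Impose |x - -3| < 1 first. Then |x + -3| = |(x - -3) + 2*(-3)| <= |x - -3| + 2*|-3| < 1 + 6 = 7.
So |x^2 - (-3)^2| < delta * 7.
We need delta * 7 <= 1/500, i.e. delta <= 1/500/7 = 1/3500.
Since 1/3500 < 1, this is tighter than 1; take delta = 1/3500.
So delta = 1/3500 works.

1/3500


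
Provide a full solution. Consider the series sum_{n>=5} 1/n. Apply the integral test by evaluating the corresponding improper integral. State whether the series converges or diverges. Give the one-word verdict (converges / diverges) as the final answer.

Let f(x) = 1/x. Then f is positive, continuous, and decreasing on [5, infinity), so the integral test applies.
Compute the improper integral int_{5}^infinity f(x) dx:
  antiderivative F(x) = log(x).
  As x -> infinity, log(x) -> infinity.
  So int = infinity - log(5) = infinity. By the integral test, the series diverges.

diverges


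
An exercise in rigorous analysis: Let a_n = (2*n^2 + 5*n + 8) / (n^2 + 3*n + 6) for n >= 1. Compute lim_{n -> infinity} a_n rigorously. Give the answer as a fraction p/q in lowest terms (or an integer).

Divide numerator and denominator by n^2, the highest power:
numerator / n^2 = 2 + 5/n + 8/n^2
denominator / n^2 = 1 + 3/n + 6/n^2
As n -> infinity, all terms of the form c/n^k (k >= 1) tend to 0.
So numerator / n^2 -> 2 and denominator / n^2 -> 1.
Therefore lim a_n = 2.

2


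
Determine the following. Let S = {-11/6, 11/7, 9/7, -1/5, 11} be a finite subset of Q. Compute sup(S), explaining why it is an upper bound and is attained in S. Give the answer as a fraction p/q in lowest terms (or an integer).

S is finite, so sup(S) = max(S).
Sorted decreasing:
11, 11/7, 9/7, -1/5, -11/6
The extremum is 11.
For every x in S, x <= 11. And 11 is in S, so it is attained.
Therefore sup(S) = 11.

11


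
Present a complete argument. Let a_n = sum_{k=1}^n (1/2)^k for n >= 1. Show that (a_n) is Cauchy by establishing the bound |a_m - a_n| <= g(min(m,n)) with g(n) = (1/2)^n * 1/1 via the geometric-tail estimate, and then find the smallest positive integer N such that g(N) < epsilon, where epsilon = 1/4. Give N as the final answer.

For m > n >= 1: |a_m - a_n| = sum_{k=n+1}^m (1/2)^k < sum_{k=n+1}^infinity (1/2)^k = (1/2)^(n+1) / (1 - 1/2) = (1/2)^n * (1/2) * (2/1) = (1/2)^n * 1/1.
So g(n) = (1/2)^n / 1. Since g(n) -> 0, (a_n) is Cauchy.
Now solve g(N) < 1/4: (1/2)^N / 1 < 1/4 <=> 2^N > 1 / (1 * 1/4) = 4.
Check powers of 2: 2^2 = 4 <= 4, 2^3 = 8 > 4.
So the smallest such N is 3. Check: g(3) = 1/(1 * 8) = 1/8 < 1/4.

3


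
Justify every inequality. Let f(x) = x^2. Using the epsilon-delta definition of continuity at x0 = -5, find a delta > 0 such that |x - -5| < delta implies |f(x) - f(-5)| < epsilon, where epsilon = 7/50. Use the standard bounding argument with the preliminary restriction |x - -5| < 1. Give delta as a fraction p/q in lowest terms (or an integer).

Factor: |x^2 - (-5)^2| = |x - -5| * |x + -5|.
Impose |x - -5| < 1 first. Then |x + -5| = |(x - -5) + 2*(-5)| <= |x - -5| + 2*|-5| < 1 + 10 = 11.
So |x^2 - (-5)^2| < delta * 11.
We need delta * 11 <= 7/50, i.e. delta <= 7/50/11 = 7/550.
Since 7/550 < 1, this is tighter than 1; take delta = 7/550.
So delta = 7/550 works.

7/550


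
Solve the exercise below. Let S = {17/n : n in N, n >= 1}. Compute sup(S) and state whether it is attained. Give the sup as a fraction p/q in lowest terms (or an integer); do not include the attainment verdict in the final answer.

Analysis:
- Values: 17, 17/2, 17/3, 17/4, ... strictly decreasing.
- The maximum is 17 (n=1); sup = 17 (attained).
- The set is bounded below by 0; 17/n -> 0 so 0 is the greatest lower bound.
- 0 is not in the set, so inf = 0 is not attained.
Conclusion: sup(S) = 17, attained in S.

17


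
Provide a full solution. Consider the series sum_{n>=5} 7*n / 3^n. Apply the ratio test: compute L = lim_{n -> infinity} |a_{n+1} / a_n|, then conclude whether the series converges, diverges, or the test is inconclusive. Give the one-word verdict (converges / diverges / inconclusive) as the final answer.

Let a_n denote the general term. Form the ratio a_{n+1}/a_n and simplify:
a_{n+1}/a_n = (n + 1)/(3*n)
Take the limit as n -> infinity: L = 1/3.
Since L = 1/3 < 1, the ratio test implies the series converges.

converges


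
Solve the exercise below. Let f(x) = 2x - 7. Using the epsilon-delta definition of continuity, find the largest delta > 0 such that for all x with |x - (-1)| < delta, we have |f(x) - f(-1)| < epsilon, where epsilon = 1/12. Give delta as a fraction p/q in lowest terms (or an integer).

We compute f(-1) = 2*(-1) - 7 = -9.
|f(x) - f(-1)| = |2x - 7 - (-9)| = |2(x - (-1))| = 2|x - (-1)|.
We need 2|x - (-1)| < 1/12, i.e. |x - (-1)| < 1/12 / 2 = 1/24.
So any delta <= 1/24 works. Conversely, if delta > 1/24, then x = -1 + 1/24 satisfies |x - (-1)| = 1/24 < delta but |f(x) - f(-1)| = 2 * 1/24 = 1/12, which is not < 1/12; so no larger delta works.
Hence the largest such delta is 1/24.

1/24


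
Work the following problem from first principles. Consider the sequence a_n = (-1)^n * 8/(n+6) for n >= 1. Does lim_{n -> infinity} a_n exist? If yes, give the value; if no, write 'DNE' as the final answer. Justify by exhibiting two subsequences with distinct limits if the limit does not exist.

Examine the behaviour of a_n along subsequences.
Even-n subsequence a_{2k} = 8/(2k+6) -> 0. Odd-n subsequence a_{2k+1} = -8/(2k+7) -> 0. Both tend to 0, which suggests the limit is 0; verify directly.
|a_n - 0| = 8/(n+6) < 8/n for every n >= 1.
Given epsilon > 0, choose a positive integer N > 8/epsilon. Then for all n >= N, |a_n| < 8/n <= 8/N < epsilon.
So by the definition of the limit, lim a_n exists and equals 0.

0


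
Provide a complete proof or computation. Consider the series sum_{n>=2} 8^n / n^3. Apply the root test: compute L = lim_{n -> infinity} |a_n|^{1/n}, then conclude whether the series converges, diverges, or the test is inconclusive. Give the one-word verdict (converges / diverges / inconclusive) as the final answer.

Let a_n denote the general term. Form |a_n|^(1/n) and simplify:
|a_n|^(1/n) = 8/n^(3/n)
Take the limit as n -> infinity: L = 8.
Since L = 8 > 1, the root test implies divergence.

diverges


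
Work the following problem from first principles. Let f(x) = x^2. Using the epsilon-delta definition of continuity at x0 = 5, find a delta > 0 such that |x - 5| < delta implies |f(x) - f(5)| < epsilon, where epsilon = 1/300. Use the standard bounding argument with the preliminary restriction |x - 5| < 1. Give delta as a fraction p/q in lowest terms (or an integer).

Factor: |x^2 - (5)^2| = |x - 5| * |x + 5|.
Impose |x - 5| < 1 first. Then |x + 5| = |(x - 5) + 2*(5)| <= |x - 5| + 2*|5| < 1 + 10 = 11.
So |x^2 - (5)^2| < delta * 11.
We need delta * 11 <= 1/300, i.e. delta <= 1/300/11 = 1/3300.
Since 1/3300 < 1, this is tighter than 1; take delta = 1/3300.
So delta = 1/3300 works.

1/3300


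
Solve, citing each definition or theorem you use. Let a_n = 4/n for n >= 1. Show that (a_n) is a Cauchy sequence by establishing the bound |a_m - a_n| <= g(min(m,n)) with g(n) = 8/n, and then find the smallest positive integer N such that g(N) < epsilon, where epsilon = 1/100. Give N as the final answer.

For any m, n >= 1, by the triangle inequality:
|a_m - a_n| = |4/m - 4/n| <= 4*1/m + 4*1/n <= 8/min(m,n).
So g(n) = 8/n bounds the Cauchy difference. Since g(n) -> 0, (a_n) is Cauchy.
Now solve g(N) < 1/100: 8/N < 1/100 <=> N > 8 / (1/100) = 800.
The smallest integer strictly greater than 800 is N = 801.
Check: g(801) = 8/801 = 8/801 < 1/100; g(800) = 1/100 >= 1/100. So N = 801.

801


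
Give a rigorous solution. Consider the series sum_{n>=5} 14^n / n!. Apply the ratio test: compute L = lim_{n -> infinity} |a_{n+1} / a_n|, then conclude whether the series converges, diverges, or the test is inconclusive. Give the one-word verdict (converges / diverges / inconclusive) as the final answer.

Let a_n denote the general term. Form the ratio a_{n+1}/a_n and simplify:
a_{n+1}/a_n = 14/(n + 1)
Take the limit as n -> infinity: L = 0.
Since L = 0 < 1, the ratio test implies the series converges.

converges


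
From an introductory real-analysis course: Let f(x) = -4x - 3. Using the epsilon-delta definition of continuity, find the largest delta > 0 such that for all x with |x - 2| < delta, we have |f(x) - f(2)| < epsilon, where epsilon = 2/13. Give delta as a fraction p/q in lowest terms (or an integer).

We compute f(2) = -4*(2) - 3 = -11.
|f(x) - f(2)| = |-4x - 3 - (-11)| = |-4(x - 2)| = 4|x - 2|.
We need 4|x - 2| < 2/13, i.e. |x - 2| < 2/13 / 4 = 1/26.
So any delta <= 1/26 works. Conversely, if delta > 1/26, then x = 2 + 1/26 satisfies |x - 2| = 1/26 < delta but |f(x) - f(2)| = 4 * 1/26 = 2/13, which is not < 2/13; so no larger delta works.
Hence the largest such delta is 1/26.

1/26


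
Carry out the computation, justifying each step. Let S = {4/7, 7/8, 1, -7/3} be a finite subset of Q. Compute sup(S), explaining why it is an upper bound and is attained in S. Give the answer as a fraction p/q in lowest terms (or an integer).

S is finite, so sup(S) = max(S).
Sorted decreasing:
1, 7/8, 4/7, -7/3
The extremum is 1.
For every x in S, x <= 1. And 1 is in S, so it is attained.
Therefore sup(S) = 1.

1


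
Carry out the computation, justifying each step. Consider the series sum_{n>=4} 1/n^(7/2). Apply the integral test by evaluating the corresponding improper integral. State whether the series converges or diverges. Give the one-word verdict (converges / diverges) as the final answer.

Let f(x) = x^(-7/2). Then f is positive, continuous, and decreasing on [4, infinity), so the integral test applies.
Compute the improper integral int_{4}^infinity f(x) dx:
  antiderivative F(x) = -2/(5*x^(5/2)).
  As x -> infinity, F(x) -> 0 (since p = 7/2 > 1).
  So int = F(infinity) - F(4) = 0 - (-1/80) = 1/80.
  Finite, so by the integral test, the series converges.

converges


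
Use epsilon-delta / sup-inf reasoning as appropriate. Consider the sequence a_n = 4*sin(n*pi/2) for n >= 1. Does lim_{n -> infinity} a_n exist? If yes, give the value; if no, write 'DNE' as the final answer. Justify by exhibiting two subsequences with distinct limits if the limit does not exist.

Examine the behaviour of a_n along subsequences.
a_{4k+1} = 4*sin(pi/2 + 2k*pi) = 4 -> 4. a_{4k+3} = 4*sin(3pi/2 + 2k*pi) = -4 -> -4.
Since these two subsequential limits are 4 and -4, distinct, the full sequence cannot converge (a convergent sequence has all subsequences tending to the same limit). So lim a_n does not exist.

DNE


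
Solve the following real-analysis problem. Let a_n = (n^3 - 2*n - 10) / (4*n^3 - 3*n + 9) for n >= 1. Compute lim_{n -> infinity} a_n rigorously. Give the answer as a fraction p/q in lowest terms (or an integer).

Divide numerator and denominator by n^3, the highest power:
numerator / n^3 = 1 - 2/n^2 - 10/n^3
denominator / n^3 = 4 - 3/n^2 + 9/n^3
As n -> infinity, all terms of the form c/n^k (k >= 1) tend to 0.
So numerator / n^3 -> 1 and denominator / n^3 -> 4.
Therefore lim a_n = 1/4.

1/4


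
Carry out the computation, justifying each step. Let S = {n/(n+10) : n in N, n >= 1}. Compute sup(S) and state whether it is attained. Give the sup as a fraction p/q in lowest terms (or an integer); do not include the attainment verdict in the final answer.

Analysis:
- Values: 1/11, 1/6, 3/13, 2/7, ... strictly increasing.
- Minimum is 1/11 (n=1); inf = 1/11 (attained).
- n/(n+10) = 1 - 10/(n+10) -> 1 from below as n -> infinity, and never equals 1.
- So sup = 1 (not attained).
Conclusion: sup(S) = 1, not attained in S.

1


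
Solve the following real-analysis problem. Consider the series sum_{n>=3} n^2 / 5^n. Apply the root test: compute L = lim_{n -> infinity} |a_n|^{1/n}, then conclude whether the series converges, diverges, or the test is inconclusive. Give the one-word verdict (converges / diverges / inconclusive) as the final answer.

Let a_n denote the general term. Form |a_n|^(1/n) and simplify:
|a_n|^(1/n) = n^(2/n)/5
Take the limit as n -> infinity: L = 1/5.
Since L = 1/5 < 1, the root test implies convergence.

converges


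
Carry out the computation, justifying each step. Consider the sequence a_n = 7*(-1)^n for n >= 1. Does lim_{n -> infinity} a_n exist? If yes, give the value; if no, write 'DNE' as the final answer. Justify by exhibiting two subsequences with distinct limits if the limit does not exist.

Examine the behaviour of a_n along subsequences.
Even-n subsequence a_{2k} = 7 -> 7. Odd-n subsequence a_{2k+1} = -7 -> -7.
Since these two subsequential limits are 7 and -7, distinct, the full sequence cannot converge (a convergent sequence has all subsequences tending to the same limit). So lim a_n does not exist.

DNE


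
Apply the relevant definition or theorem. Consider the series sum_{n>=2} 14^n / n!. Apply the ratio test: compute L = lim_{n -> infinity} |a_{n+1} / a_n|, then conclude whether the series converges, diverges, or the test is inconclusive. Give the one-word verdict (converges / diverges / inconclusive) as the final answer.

Let a_n denote the general term. Form the ratio a_{n+1}/a_n and simplify:
a_{n+1}/a_n = 14/(n + 1)
Take the limit as n -> infinity: L = 0.
Since L = 0 < 1, the ratio test implies the series converges.

converges


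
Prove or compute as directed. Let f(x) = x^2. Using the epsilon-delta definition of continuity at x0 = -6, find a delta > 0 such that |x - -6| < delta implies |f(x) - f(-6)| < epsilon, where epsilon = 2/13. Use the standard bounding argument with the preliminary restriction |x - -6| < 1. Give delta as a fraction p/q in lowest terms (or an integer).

Factor: |x^2 - (-6)^2| = |x - -6| * |x + -6|.
Impose |x - -6| < 1 first. Then |x + -6| = |(x - -6) + 2*(-6)| <= |x - -6| + 2*|-6| < 1 + 12 = 13.
So |x^2 - (-6)^2| < delta * 13.
We need delta * 13 <= 2/13, i.e. delta <= 2/13/13 = 2/169.
Since 2/169 < 1, this is tighter than 1; take delta = 2/169.
So delta = 2/169 works.

2/169


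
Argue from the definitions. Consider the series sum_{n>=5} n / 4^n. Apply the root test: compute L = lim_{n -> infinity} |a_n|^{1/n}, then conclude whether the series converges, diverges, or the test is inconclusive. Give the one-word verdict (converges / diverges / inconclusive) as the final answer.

Let a_n denote the general term. Form |a_n|^(1/n) and simplify:
|a_n|^(1/n) = n^(1/n)/4
Take the limit as n -> infinity: L = 1/4.
Since L = 1/4 < 1, the root test implies convergence.

converges


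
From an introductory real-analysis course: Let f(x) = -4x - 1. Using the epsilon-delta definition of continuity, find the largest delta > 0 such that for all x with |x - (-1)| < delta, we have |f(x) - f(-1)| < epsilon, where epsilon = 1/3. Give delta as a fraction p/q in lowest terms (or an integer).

We compute f(-1) = -4*(-1) - 1 = 3.
|f(x) - f(-1)| = |-4x - 1 - (3)| = |-4(x - (-1))| = 4|x - (-1)|.
We need 4|x - (-1)| < 1/3, i.e. |x - (-1)| < 1/3 / 4 = 1/12.
So any delta <= 1/12 works. Conversely, if delta > 1/12, then x = -1 + 1/12 satisfies |x - (-1)| = 1/12 < delta but |f(x) - f(-1)| = 4 * 1/12 = 1/3, which is not < 1/3; so no larger delta works.
Hence the largest such delta is 1/12.

1/12


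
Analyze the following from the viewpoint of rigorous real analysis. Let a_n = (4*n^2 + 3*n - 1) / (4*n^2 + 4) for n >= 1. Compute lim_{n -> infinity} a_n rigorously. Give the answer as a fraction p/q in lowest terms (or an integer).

Divide numerator and denominator by n^2, the highest power:
numerator / n^2 = 4 + 3/n - 1/n^2
denominator / n^2 = 4 + 4/n^2
As n -> infinity, all terms of the form c/n^k (k >= 1) tend to 0.
So numerator / n^2 -> 4 and denominator / n^2 -> 4.
Therefore lim a_n = 1.

1


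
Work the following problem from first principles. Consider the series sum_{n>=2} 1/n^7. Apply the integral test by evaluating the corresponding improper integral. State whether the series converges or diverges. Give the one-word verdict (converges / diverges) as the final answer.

Let f(x) = x^(-7). Then f is positive, continuous, and decreasing on [2, infinity), so the integral test applies.
Compute the improper integral int_{2}^infinity f(x) dx:
  antiderivative F(x) = -1/(6*x^6).
  As x -> infinity, F(x) -> 0 (since p = 7 > 1).
  So int = F(infinity) - F(2) = 0 - (-1/384) = 1/384.
  Finite, so by the integral test, the series converges.

converges


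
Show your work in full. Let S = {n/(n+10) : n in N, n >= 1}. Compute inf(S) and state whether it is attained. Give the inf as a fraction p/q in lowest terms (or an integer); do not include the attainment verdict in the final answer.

Analysis:
- Values: 1/11, 1/6, 3/13, 2/7, ... strictly increasing.
- Minimum is 1/11 (n=1); inf = 1/11 (attained).
- n/(n+10) = 1 - 10/(n+10) -> 1 from below as n -> infinity, and never equals 1.
- So sup = 1 (not attained).
Conclusion: inf(S) = 1/11, attained in S.

1/11


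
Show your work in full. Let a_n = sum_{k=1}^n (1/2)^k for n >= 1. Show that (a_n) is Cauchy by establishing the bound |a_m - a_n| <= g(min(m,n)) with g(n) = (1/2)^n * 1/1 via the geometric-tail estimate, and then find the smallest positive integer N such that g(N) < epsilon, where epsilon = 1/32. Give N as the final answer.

For m > n >= 1: |a_m - a_n| = sum_{k=n+1}^m (1/2)^k < sum_{k=n+1}^infinity (1/2)^k = (1/2)^(n+1) / (1 - 1/2) = (1/2)^n * (1/2) * (2/1) = (1/2)^n * 1/1.
So g(n) = (1/2)^n / 1. Since g(n) -> 0, (a_n) is Cauchy.
Now solve g(N) < 1/32: (1/2)^N / 1 < 1/32 <=> 2^N > 1 / (1 * 1/32) = 32.
Check powers of 2: 2^5 = 32 <= 32, 2^6 = 64 > 32.
So the smallest such N is 6. Check: g(6) = 1/(1 * 64) = 1/64 < 1/32.

6


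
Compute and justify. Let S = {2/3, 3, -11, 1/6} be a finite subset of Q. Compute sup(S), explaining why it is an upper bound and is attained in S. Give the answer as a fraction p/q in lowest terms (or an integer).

S is finite, so sup(S) = max(S).
Sorted decreasing:
3, 2/3, 1/6, -11
The extremum is 3.
For every x in S, x <= 3. And 3 is in S, so it is attained.
Therefore sup(S) = 3.

3


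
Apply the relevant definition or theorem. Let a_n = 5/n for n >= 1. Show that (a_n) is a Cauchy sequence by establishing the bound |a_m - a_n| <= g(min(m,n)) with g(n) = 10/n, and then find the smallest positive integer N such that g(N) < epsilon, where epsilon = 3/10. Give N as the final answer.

For any m, n >= 1, by the triangle inequality:
|a_m - a_n| = |5/m - 5/n| <= 5*1/m + 5*1/n <= 10/min(m,n).
So g(n) = 10/n bounds the Cauchy difference. Since g(n) -> 0, (a_n) is Cauchy.
Now solve g(N) < 3/10: 10/N < 3/10 <=> N > 10 / (3/10) = 100/3.
The smallest integer strictly greater than 100/3 is N = 34.
Check: g(34) = 10/34 = 5/17 < 3/10; g(33) = 10/33 >= 3/10. So N = 34.

34


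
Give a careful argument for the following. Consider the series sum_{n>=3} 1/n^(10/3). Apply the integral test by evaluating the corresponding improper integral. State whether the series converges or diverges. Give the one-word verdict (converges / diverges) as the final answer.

Let f(x) = x^(-10/3). Then f is positive, continuous, and decreasing on [3, infinity), so the integral test applies.
Compute the improper integral int_{3}^infinity f(x) dx:
  antiderivative F(x) = -3/(7*x^(7/3)).
  As x -> infinity, F(x) -> 0 (since p = 10/3 > 1).
  So int = F(infinity) - F(3) = 0 - (-3^(2/3)/63) = 3^(2/3)/63.
  Finite, so by the integral test, the series converges.

converges


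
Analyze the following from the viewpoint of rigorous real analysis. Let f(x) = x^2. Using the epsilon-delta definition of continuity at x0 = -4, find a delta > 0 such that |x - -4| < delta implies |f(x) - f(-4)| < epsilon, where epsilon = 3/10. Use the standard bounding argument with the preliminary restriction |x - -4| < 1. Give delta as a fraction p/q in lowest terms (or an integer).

Factor: |x^2 - (-4)^2| = |x - -4| * |x + -4|.
Impose |x - -4| < 1 first. Then |x + -4| = |(x - -4) + 2*(-4)| <= |x - -4| + 2*|-4| < 1 + 8 = 9.
So |x^2 - (-4)^2| < delta * 9.
We need delta * 9 <= 3/10, i.e. delta <= 3/10/9 = 1/30.
Since 1/30 < 1, this is tighter than 1; take delta = 1/30.
So delta = 1/30 works.

1/30


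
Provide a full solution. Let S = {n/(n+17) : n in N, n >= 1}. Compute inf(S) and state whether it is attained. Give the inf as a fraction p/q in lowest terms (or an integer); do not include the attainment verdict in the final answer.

Analysis:
- Values: 1/18, 2/19, 3/20, 4/21, ... strictly increasing.
- Minimum is 1/18 (n=1); inf = 1/18 (attained).
- n/(n+17) = 1 - 17/(n+17) -> 1 from below as n -> infinity, and never equals 1.
- So sup = 1 (not attained).
Conclusion: inf(S) = 1/18, attained in S.

1/18


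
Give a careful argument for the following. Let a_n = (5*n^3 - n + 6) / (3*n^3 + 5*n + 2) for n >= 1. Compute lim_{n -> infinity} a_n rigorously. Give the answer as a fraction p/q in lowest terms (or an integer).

Divide numerator and denominator by n^3, the highest power:
numerator / n^3 = 5 - 1/n^2 + 6/n^3
denominator / n^3 = 3 + 5/n^2 + 2/n^3
As n -> infinity, all terms of the form c/n^k (k >= 1) tend to 0.
So numerator / n^3 -> 5 and denominator / n^3 -> 3.
Therefore lim a_n = 5/3.

5/3


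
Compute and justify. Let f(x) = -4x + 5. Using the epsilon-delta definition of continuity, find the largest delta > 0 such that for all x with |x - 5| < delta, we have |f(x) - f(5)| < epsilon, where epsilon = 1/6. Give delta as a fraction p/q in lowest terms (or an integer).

We compute f(5) = -4*(5) + 5 = -15.
|f(x) - f(5)| = |-4x + 5 - (-15)| = |-4(x - 5)| = 4|x - 5|.
We need 4|x - 5| < 1/6, i.e. |x - 5| < 1/6 / 4 = 1/24.
So any delta <= 1/24 works. Conversely, if delta > 1/24, then x = 5 + 1/24 satisfies |x - 5| = 1/24 < delta but |f(x) - f(5)| = 4 * 1/24 = 1/6, which is not < 1/6; so no larger delta works.
Hence the largest such delta is 1/24.

1/24


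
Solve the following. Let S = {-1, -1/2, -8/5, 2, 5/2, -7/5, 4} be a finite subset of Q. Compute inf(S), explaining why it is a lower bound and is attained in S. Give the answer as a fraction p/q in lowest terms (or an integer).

S is finite, so inf(S) = min(S).
Sorted increasing:
-8/5, -7/5, -1, -1/2, 2, 5/2, 4
The extremum is -8/5.
For every x in S, x >= -8/5. And -8/5 is in S, so it is attained.
Therefore inf(S) = -8/5.

-8/5


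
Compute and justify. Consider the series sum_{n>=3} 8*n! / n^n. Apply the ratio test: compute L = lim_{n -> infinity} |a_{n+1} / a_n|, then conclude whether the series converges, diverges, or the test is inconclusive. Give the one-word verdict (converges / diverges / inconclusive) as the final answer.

Let a_n denote the general term. Form the ratio a_{n+1}/a_n and simplify:
a_{n+1}/a_n = (n/(n + 1))^n
Take the limit as n -> infinity: L = exp(-1).
Since L = exp(-1) < 1, the ratio test implies the series converges.

converges


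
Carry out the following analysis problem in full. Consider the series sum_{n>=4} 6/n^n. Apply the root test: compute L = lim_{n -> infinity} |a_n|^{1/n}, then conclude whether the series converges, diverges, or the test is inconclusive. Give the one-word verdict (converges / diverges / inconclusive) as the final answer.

Let a_n denote the general term. Form |a_n|^(1/n) and simplify:
|a_n|^(1/n) = 6^(1/n)/n
Take the limit as n -> infinity: L = 0.
Since L = 0 < 1, the root test implies convergence.

converges


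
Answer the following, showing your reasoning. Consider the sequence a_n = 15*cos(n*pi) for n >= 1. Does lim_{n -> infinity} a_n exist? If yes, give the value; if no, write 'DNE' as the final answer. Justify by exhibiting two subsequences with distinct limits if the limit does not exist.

Examine the behaviour of a_n along subsequences.
cos(n*pi) = (-1)^n, so a_n = 15*(-1)^n. a_{2k} = 15 -> 15. a_{2k+1} = -15 -> -15.
Since these two subsequential limits are 15 and -15, distinct, the full sequence cannot converge (a convergent sequence has all subsequences tending to the same limit). So lim a_n does not exist.

DNE


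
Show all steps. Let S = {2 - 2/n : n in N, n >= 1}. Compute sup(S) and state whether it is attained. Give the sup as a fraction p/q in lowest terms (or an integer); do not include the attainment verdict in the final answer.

Analysis:
- Values: 0, 1, 4/3, 3/2, ... strictly increasing.
- Minimum is 0 (n=1); inf = 0 (attained).
- 2 - 2/n -> 2 from below; sup = 2, not attained.
Conclusion: sup(S) = 2, not attained in S.

2


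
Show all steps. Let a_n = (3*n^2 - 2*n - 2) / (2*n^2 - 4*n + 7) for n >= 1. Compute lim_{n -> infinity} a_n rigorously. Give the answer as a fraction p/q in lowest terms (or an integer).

Divide numerator and denominator by n^2, the highest power:
numerator / n^2 = 3 - 2/n - 2/n^2
denominator / n^2 = 2 - 4/n + 7/n^2
As n -> infinity, all terms of the form c/n^k (k >= 1) tend to 0.
So numerator / n^2 -> 3 and denominator / n^2 -> 2.
Therefore lim a_n = 3/2.

3/2


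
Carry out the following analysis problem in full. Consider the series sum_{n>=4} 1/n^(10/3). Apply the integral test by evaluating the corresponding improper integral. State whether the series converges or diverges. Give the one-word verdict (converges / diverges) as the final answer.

Let f(x) = x^(-10/3). Then f is positive, continuous, and decreasing on [4, infinity), so the integral test applies.
Compute the improper integral int_{4}^infinity f(x) dx:
  antiderivative F(x) = -3/(7*x^(7/3)).
  As x -> infinity, F(x) -> 0 (since p = 10/3 > 1).
  So int = F(infinity) - F(4) = 0 - (-3*2^(1/3)/224) = 3*2^(1/3)/224.
  Finite, so by the integral test, the series converges.

converges


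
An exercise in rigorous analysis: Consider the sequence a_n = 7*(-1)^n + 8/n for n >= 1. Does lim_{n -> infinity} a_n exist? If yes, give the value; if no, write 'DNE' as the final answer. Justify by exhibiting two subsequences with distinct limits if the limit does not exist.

Examine the behaviour of a_n along subsequences.
a_{2k} = 7 + 8/(2k) -> 7. a_{2k+1} = -7 + 8/(2k+1) -> -7.
Since these two subsequential limits are 7 and -7, distinct, the full sequence cannot converge (a convergent sequence has all subsequences tending to the same limit). So lim a_n does not exist.

DNE


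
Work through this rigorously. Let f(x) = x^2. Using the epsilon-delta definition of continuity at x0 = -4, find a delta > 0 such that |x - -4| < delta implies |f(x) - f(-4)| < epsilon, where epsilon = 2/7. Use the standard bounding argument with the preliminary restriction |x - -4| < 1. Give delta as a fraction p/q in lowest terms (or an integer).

Factor: |x^2 - (-4)^2| = |x - -4| * |x + -4|.
Impose |x - -4| < 1 first. Then |x + -4| = |(x - -4) + 2*(-4)| <= |x - -4| + 2*|-4| < 1 + 8 = 9.
So |x^2 - (-4)^2| < delta * 9.
We need delta * 9 <= 2/7, i.e. delta <= 2/7/9 = 2/63.
Since 2/63 < 1, this is tighter than 1; take delta = 2/63.
So delta = 2/63 works.

2/63


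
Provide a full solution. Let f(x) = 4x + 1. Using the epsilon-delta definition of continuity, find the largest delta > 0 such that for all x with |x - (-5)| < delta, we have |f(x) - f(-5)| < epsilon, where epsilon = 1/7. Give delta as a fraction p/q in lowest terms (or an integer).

We compute f(-5) = 4*(-5) + 1 = -19.
|f(x) - f(-5)| = |4x + 1 - (-19)| = |4(x - (-5))| = 4|x - (-5)|.
We need 4|x - (-5)| < 1/7, i.e. |x - (-5)| < 1/7 / 4 = 1/28.
So any delta <= 1/28 works. Conversely, if delta > 1/28, then x = -5 + 1/28 satisfies |x - (-5)| = 1/28 < delta but |f(x) - f(-5)| = 4 * 1/28 = 1/7, which is not < 1/7; so no larger delta works.
Hence the largest such delta is 1/28.

1/28


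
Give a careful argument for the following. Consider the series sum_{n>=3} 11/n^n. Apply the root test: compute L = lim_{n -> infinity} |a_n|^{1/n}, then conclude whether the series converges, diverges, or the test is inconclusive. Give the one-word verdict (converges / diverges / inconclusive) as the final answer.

Let a_n denote the general term. Form |a_n|^(1/n) and simplify:
|a_n|^(1/n) = 11^(1/n)/n
Take the limit as n -> infinity: L = 0.
Since L = 0 < 1, the root test implies convergence.

converges


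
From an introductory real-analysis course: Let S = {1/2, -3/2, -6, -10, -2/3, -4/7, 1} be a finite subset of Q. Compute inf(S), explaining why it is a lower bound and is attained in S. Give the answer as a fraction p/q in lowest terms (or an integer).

S is finite, so inf(S) = min(S).
Sorted increasing:
-10, -6, -3/2, -2/3, -4/7, 1/2, 1
The extremum is -10.
For every x in S, x >= -10. And -10 is in S, so it is attained.
Therefore inf(S) = -10.

-10


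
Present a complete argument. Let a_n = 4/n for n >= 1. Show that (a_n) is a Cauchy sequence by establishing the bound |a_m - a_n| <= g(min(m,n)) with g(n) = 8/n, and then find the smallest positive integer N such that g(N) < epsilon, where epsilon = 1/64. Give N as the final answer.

For any m, n >= 1, by the triangle inequality:
|a_m - a_n| = |4/m - 4/n| <= 4*1/m + 4*1/n <= 8/min(m,n).
So g(n) = 8/n bounds the Cauchy difference. Since g(n) -> 0, (a_n) is Cauchy.
Now solve g(N) < 1/64: 8/N < 1/64 <=> N > 8 / (1/64) = 512.
The smallest integer strictly greater than 512 is N = 513.
Check: g(513) = 8/513 = 8/513 < 1/64; g(512) = 1/64 >= 1/64. So N = 513.

513


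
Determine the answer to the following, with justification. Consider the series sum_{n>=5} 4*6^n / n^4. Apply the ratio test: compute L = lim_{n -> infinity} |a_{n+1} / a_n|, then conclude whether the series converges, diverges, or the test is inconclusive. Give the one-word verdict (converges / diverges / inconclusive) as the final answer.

Let a_n denote the general term. Form the ratio a_{n+1}/a_n and simplify:
a_{n+1}/a_n = 6*n^4/(n + 1)^4
Take the limit as n -> infinity: L = 6.
Since L = 6 > 1 (or L = infinity), the ratio test implies the series diverges.

diverges


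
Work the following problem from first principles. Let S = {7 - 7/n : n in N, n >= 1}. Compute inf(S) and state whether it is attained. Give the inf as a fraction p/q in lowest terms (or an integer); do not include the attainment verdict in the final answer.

Analysis:
- Values: 0, 7/2, 14/3, 21/4, ... strictly increasing.
- Minimum is 0 (n=1); inf = 0 (attained).
- 7 - 7/n -> 7 from below; sup = 7, not attained.
Conclusion: inf(S) = 0, attained in S.

0


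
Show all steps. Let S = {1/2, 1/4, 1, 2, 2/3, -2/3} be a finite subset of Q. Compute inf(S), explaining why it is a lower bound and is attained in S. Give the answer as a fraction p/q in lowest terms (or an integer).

S is finite, so inf(S) = min(S).
Sorted increasing:
-2/3, 1/4, 1/2, 2/3, 1, 2
The extremum is -2/3.
For every x in S, x >= -2/3. And -2/3 is in S, so it is attained.
Therefore inf(S) = -2/3.

-2/3


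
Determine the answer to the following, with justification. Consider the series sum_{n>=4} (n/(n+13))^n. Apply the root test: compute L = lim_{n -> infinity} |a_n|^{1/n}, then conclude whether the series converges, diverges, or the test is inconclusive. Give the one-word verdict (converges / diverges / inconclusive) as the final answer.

Let a_n denote the general term. Form |a_n|^(1/n) and simplify:
|a_n|^(1/n) = n/(n + 13)
Take the limit as n -> infinity: L = 1.
Since L = 1, the root test is inconclusive. (In fact a_n = (n/(n+13))^n -> e^(-13) != 0, so the nth-term test shows divergence; but the root test itself gives no conclusion.)

inconclusive


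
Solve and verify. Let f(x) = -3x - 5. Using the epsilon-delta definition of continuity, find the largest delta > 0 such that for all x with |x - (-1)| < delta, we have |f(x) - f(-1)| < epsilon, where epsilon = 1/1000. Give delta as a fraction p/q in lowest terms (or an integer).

We compute f(-1) = -3*(-1) - 5 = -2.
|f(x) - f(-1)| = |-3x - 5 - (-2)| = |-3(x - (-1))| = 3|x - (-1)|.
We need 3|x - (-1)| < 1/1000, i.e. |x - (-1)| < 1/1000 / 3 = 1/3000.
So any delta <= 1/3000 works. Conversely, if delta > 1/3000, then x = -1 + 1/3000 satisfies |x - (-1)| = 1/3000 < delta but |f(x) - f(-1)| = 3 * 1/3000 = 1/1000, which is not < 1/1000; so no larger delta works.
Hence the largest such delta is 1/3000.

1/3000


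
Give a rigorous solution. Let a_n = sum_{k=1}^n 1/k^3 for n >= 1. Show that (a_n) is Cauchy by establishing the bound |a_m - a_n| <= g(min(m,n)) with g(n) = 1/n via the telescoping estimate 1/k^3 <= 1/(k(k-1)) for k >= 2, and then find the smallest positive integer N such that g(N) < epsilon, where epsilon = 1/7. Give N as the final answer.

For m > n >= 1: |a_m - a_n| = sum_{k=n+1}^m 1/k^3.
Use 1/k^3 <= 1/(k(k-1)) = 1/(k-1) - 1/k for k >= 2 (which holds since k^3 >= k^2 >= k(k-1) for k >= 2):
sum_{k=n+1}^m 1/k^3 <= sum_{k=n+1}^m (1/(k-1) - 1/k) = 1/n - 1/m <= 1/n.
By symmetry the same bound holds with n,m swapped, so |a_m - a_n| <= 1/min(m,n) = g(min(m,n)). Since g(n) -> 0, (a_n) is Cauchy.
Now solve g(N) < 1/7: 1/N < 1/7 <=> N > 1/(1/7) = 7.
The smallest integer strictly greater than 7 is N = 8.
Check: g(8) = 1/8 < 1/7; g(7) = 1/7 >= 1/7. So N = 8.

8
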